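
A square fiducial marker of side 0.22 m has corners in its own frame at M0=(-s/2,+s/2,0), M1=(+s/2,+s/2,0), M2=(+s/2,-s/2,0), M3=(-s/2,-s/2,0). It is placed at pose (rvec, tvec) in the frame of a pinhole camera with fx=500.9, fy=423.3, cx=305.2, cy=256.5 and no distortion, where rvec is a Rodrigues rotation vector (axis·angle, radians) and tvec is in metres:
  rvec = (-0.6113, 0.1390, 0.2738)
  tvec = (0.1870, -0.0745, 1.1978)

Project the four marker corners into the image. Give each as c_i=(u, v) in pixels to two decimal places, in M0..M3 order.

Intrinsics K: fx=500.9, fy=423.3, cx=305.2, cy=256.5
Marker side s = 0.22 m; corners in marker frame (Z=0):
  M0 = (-0.1100, +0.1100, 0)
  M1 = (+0.1100, +0.1100, 0)
  M2 = (+0.1100, -0.1100, 0)
  M3 = (-0.1100, -0.1100, 0)
rvec = (-0.6113, 0.1390, 0.2738), |rvec| = θ = 0.68409 rad = 39.195°
Rodrigues: sinθ=0.63197, 1−cosθ=0.22500; R = I + sinθ·[k]× + (1−cosθ)·[k]×²:
    [+0.95467 -0.29379 +0.04794]
    [+0.21208 +0.78429 +0.58302]
    [-0.20888 -0.54643 +0.81104]
t = (0.1870, -0.0745, 1.1978) m
M0: Pc = R·M0+t = (+0.04967, -0.01156, +1.16067); u = 500.9·(+0.04967)/1.16067 + 305.2 = 326.6354, v = 423.3·(-0.01156)/1.16067 + 256.5 = 252.2848
M1: Pc = R·M1+t = (+0.25970, +0.03510, +1.11472); u = 500.9·(+0.25970)/1.11472 + 305.2 = 421.8950, v = 423.3·(+0.03510)/1.11472 + 256.5 = 269.8291
M2: Pc = R·M2+t = (+0.32433, -0.13744, +1.23493); u = 500.9·(+0.32433)/1.23493 + 305.2 = 436.7518, v = 423.3·(-0.13744)/1.23493 + 256.5 = 209.3886
M3: Pc = R·M3+t = (+0.11430, -0.18410, +1.28088); u = 500.9·(+0.11430)/1.28088 + 305.2 = 349.8995, v = 423.3·(-0.18410)/1.28088 + 256.5 = 195.6593

c0=(326.64, 252.28) c1=(421.89, 269.83) c2=(436.75, 209.39) c3=(349.90, 195.66)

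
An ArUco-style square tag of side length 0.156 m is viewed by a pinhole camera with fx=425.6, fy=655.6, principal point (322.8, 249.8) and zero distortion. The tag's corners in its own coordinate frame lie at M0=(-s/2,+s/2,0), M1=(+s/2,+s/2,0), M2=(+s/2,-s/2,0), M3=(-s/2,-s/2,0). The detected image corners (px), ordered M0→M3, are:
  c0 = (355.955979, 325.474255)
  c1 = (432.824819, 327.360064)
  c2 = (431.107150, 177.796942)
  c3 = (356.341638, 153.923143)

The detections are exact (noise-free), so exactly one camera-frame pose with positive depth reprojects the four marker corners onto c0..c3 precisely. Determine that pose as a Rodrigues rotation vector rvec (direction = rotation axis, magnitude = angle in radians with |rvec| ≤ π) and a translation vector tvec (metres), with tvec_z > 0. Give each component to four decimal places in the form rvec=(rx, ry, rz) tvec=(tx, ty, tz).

rvec=(-0.1107, -0.6077, 0.0483) tvec=(0.1103, -0.0042, 0.6351)

Intrinsics K: fx=425.6, fy=655.6, cx=322.8, cy=249.8
Marker side s = 0.156 m; corners in marker frame (Z=0):
  M0 = (-0.0780, +0.0780, 0)
  M1 = (+0.0780, +0.0780, 0)
  M2 = (+0.0780, -0.0780, 0)
  M3 = (-0.0780, -0.0780, 0)
Detected image corners:
  c0 = (355.955979, 325.474255) px
  c1 = (432.824819, 327.360064) px
  c2 = (431.107150, 177.796942) px
  c3 = (356.341638, 153.923143) px
Planar DLT: solve 8×8 A·h = b for H (H[2,2]=1):
  H  [+837.71143 -68.42844 +396.69237]
  H  [+303.32798 +978.60262 +245.42439]
  H  [+0.89277 -0.18568 +1.00000]
B = K⁻¹H; ‖b₁‖=1.574543, ‖b₂‖=1.574543; λ = 2/(‖b₁‖+‖b₂‖) = 0.635105, sign → tz>0 ⇒ λ=+0.635105
r₁ = λ·B[:,0] = (+0.82003,+0.07780,+0.56700); r₂ = λ·B[:,1] = (-0.01267,+0.99294,-0.11792)
r₃ = r₁×r₂ = (-0.57217,+0.08952,+0.81523); SVD([r₁ r₂ r₃]) → R = UVᵀ:
  R  [+0.82003 -0.01267 -0.57217]
  R  [+0.07780 +0.99294 +0.08952]
  R  [+0.56700 -0.11792 +0.81523]
t = (+0.11027, -0.00424, +0.63510) m
tr R = 2.628209; θ = arccos((tr R − 1)/2) = 0.619611 rad = 35.501°
axis k = ((R−Rᵀ)₃₂, (R−Rᵀ)₁₃, (R−Rᵀ)₂₁) / (2 sinθ) = (-0.178607, -0.980832, +0.077900)
rvec = θ·k = (-0.110667, -0.607734, +0.048268)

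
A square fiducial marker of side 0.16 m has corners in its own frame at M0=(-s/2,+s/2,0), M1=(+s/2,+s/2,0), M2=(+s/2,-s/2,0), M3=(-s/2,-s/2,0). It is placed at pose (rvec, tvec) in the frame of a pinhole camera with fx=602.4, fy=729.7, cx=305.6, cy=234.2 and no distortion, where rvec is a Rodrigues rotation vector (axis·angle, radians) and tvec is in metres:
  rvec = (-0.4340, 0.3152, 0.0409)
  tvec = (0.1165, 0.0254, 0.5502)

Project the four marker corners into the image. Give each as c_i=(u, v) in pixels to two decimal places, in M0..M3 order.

c0=(341.13, 369.02) c1=(530.59, 375.95) c2=(522.59, 169.60) c3=(354.09, 180.20)

Intrinsics K: fx=602.4, fy=729.7, cx=305.6, cy=234.2
Marker side s = 0.16 m; corners in marker frame (Z=0):
  M0 = (-0.0800, +0.0800, 0)
  M1 = (+0.0800, +0.0800, 0)
  M2 = (+0.0800, -0.0800, 0)
  M3 = (-0.0800, -0.0800, 0)
rvec = (-0.4340, 0.3152, 0.0409), |rvec| = θ = 0.53794 rad = 30.822°
Rodrigues: sinθ=0.51237, 1−cosθ=0.14123; R = I + sinθ·[k]× + (1−cosθ)·[k]×²:
    [+0.95069 -0.10572 +0.29155]
    [-0.02781 +0.90725 +0.41966]
    [-0.30888 -0.40708 +0.85958]
t = (0.1165, 0.0254, 0.5502) m
M0: Pc = R·M0+t = (+0.03199, +0.10021, +0.54234); u = 602.4·(+0.03199)/0.54234 + 305.6 = 341.1288, v = 729.7·(+0.10021)/0.54234 + 234.2 = 369.0215
M1: Pc = R·M1+t = (+0.18410, +0.09576, +0.49292); u = 602.4·(+0.18410)/0.49292 + 305.6 = 530.5854, v = 729.7·(+0.09576)/0.49292 + 234.2 = 375.9520
M2: Pc = R·M2+t = (+0.20101, -0.04941, +0.55806); u = 602.4·(+0.20101)/0.55806 + 305.6 = 522.5861, v = 729.7·(-0.04941)/0.55806 + 234.2 = 169.5991
M3: Pc = R·M3+t = (+0.04890, -0.04496, +0.60748); u = 602.4·(+0.04890)/0.60748 + 305.6 = 354.0934, v = 729.7·(-0.04496)/0.60748 + 234.2 = 180.1993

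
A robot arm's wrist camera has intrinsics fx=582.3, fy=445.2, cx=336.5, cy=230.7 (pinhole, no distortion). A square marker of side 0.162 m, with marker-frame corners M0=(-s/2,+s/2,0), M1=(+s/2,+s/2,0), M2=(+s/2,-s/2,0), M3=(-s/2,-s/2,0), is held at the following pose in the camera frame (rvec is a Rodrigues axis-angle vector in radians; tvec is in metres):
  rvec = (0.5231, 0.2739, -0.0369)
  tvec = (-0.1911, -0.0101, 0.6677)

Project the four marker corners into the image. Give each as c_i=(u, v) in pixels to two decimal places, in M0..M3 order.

c0=(128.28, 265.68) c1=(247.61, 271.55) c2=(219.79, 173.83) c3=(87.79, 173.77)

Intrinsics K: fx=582.3, fy=445.2, cx=336.5, cy=230.7
Marker side s = 0.162 m; corners in marker frame (Z=0):
  M0 = (-0.0810, +0.0810, 0)
  M1 = (+0.0810, +0.0810, 0)
  M2 = (+0.0810, -0.0810, 0)
  M3 = (-0.0810, -0.0810, 0)
rvec = (0.5231, 0.2739, -0.0369), |rvec| = θ = 0.59162 rad = 33.897°
Rodrigues: sinθ=0.55771, 1−cosθ=0.16996; R = I + sinθ·[k]× + (1−cosθ)·[k]×²:
    [+0.96291 +0.10436 +0.24883]
    [+0.03479 +0.86647 -0.49802]
    [-0.26757 +0.48821 +0.83070]
t = (-0.1911, -0.0101, 0.6677) m
M0: Pc = R·M0+t = (-0.26064, +0.05727, +0.72892); u = 582.3·(-0.26064)/0.72892 + 336.5 = 128.2842, v = 445.2·(+0.05727)/0.72892 + 230.7 = 265.6762
M1: Pc = R·M1+t = (-0.10465, +0.06290, +0.68557); u = 582.3·(-0.10465)/0.68557 + 336.5 = 247.6129, v = 445.2·(+0.06290)/0.68557 + 230.7 = 271.5474
M2: Pc = R·M2+t = (-0.12156, -0.07747, +0.60648); u = 582.3·(-0.12156)/0.60648 + 336.5 = 219.7895, v = 445.2·(-0.07747)/0.60648 + 230.7 = 173.8346
M3: Pc = R·M3+t = (-0.27755, -0.08310, +0.64983); u = 582.3·(-0.27755)/0.64983 + 336.5 = 87.7935, v = 445.2·(-0.08310)/0.64983 + 230.7 = 173.7668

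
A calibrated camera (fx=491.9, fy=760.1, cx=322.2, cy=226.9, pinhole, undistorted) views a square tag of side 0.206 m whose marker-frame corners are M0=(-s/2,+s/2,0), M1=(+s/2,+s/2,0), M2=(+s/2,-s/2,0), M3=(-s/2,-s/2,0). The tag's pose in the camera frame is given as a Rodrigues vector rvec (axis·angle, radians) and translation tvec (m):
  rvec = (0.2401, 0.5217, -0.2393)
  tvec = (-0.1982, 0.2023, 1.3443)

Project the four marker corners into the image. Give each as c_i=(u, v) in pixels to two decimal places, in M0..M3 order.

Intrinsics K: fx=491.9, fy=760.1, cx=322.2, cy=226.9
Marker side s = 0.206 m; corners in marker frame (Z=0):
  M0 = (-0.1030, +0.1030, 0)
  M1 = (+0.1030, +0.1030, 0)
  M2 = (+0.1030, -0.1030, 0)
  M3 = (-0.1030, -0.1030, 0)
rvec = (0.2401, 0.5217, -0.2393), |rvec| = θ = 0.62216 rad = 35.647°
Rodrigues: sinθ=0.58279, 1−cosθ=0.18738; R = I + sinθ·[k]× + (1−cosθ)·[k]×²:
    [+0.84053 +0.28479 +0.46088]
    [-0.16352 +0.94437 -0.28534]
    [-0.51650 +0.16447 +0.84034]
t = (-0.1982, 0.2023, 1.3443) m
M0: Pc = R·M0+t = (-0.25544, +0.31641, +1.41444); u = 491.9·(-0.25544)/1.41444 + 322.2 = 233.3654, v = 760.1·(+0.31641)/1.41444 + 226.9 = 396.9359
M1: Pc = R·M1+t = (-0.08229, +0.28273, +1.30804); u = 491.9·(-0.08229)/1.30804 + 322.2 = 291.2534, v = 760.1·(+0.28273)/1.30804 + 226.9 = 391.1925
M2: Pc = R·M2+t = (-0.14096, +0.08819, +1.27416); u = 491.9·(-0.14096)/1.27416 + 322.2 = 267.7814, v = 760.1·(+0.08819)/1.27416 + 226.9 = 279.5078
M3: Pc = R·M3+t = (-0.31411, +0.12187, +1.38056); u = 491.9·(-0.31411)/1.38056 + 322.2 = 210.2817, v = 760.1·(+0.12187)/1.38056 + 226.9 = 293.9997

c0=(233.37, 396.94) c1=(291.25, 391.19) c2=(267.78, 279.51) c3=(210.28, 294.00)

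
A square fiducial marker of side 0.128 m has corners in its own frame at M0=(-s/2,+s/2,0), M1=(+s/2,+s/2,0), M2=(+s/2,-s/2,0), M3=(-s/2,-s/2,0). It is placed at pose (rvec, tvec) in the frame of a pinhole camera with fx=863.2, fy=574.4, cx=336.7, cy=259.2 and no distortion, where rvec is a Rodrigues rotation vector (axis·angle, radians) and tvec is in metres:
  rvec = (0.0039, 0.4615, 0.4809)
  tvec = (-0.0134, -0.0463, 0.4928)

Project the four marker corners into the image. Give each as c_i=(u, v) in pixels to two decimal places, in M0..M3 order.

Intrinsics K: fx=863.2, fy=574.4, cx=336.7, cy=259.2
Marker side s = 0.128 m; corners in marker frame (Z=0):
  M0 = (-0.0640, +0.0640, 0)
  M1 = (+0.0640, +0.0640, 0)
  M2 = (+0.0640, -0.0640, 0)
  M3 = (-0.0640, -0.0640, 0)
rvec = (0.0039, 0.4615, 0.4809), |rvec| = θ = 0.66653 rad = 38.189°
Rodrigues: sinθ=0.61826, 1−cosθ=0.21403; R = I + sinθ·[k]× + (1−cosθ)·[k]×²:
    [+0.78598 -0.44521 +0.42898]
    [+0.44694 +0.88858 +0.10330]
    [-0.42718 +0.11054 +0.89739]
t = (-0.0134, -0.0463, 0.4928) m
M0: Pc = R·M0+t = (-0.09220, -0.01804, +0.52721); u = 863.2·(-0.09220)/0.52721 + 336.7 = 185.7488, v = 574.4·(-0.01804)/0.52721 + 259.2 = 239.5505
M1: Pc = R·M1+t = (+0.00841, +0.03917, +0.47254); u = 863.2·(+0.00841)/0.47254 + 336.7 = 352.0617, v = 574.4·(+0.03917)/0.47254 + 259.2 = 306.8179
M2: Pc = R·M2+t = (+0.06540, -0.07456, +0.45839); u = 863.2·(+0.06540)/0.45839 + 336.7 = 459.8490, v = 574.4·(-0.07456)/0.45839 + 259.2 = 165.7636
M3: Pc = R·M3+t = (-0.03521, -0.13177, +0.51306); u = 863.2·(-0.03521)/0.51306 + 336.7 = 277.4624, v = 574.4·(-0.13177)/0.51306 + 259.2 = 111.6737

c0=(185.75, 239.55) c1=(352.06, 306.82) c2=(459.85, 165.76) c3=(277.46, 111.67)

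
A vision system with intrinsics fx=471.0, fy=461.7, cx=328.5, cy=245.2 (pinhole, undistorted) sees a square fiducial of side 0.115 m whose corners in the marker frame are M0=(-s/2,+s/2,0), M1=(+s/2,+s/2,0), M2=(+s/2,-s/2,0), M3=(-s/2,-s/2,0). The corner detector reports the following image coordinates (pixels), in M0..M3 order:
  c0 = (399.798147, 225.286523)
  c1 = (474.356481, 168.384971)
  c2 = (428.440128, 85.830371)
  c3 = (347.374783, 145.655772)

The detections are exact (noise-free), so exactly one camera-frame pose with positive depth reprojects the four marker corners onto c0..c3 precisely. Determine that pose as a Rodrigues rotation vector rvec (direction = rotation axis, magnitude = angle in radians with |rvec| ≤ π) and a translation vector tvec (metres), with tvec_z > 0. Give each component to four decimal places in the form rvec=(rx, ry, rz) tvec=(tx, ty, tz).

rvec=(0.3136, -0.1899, -0.6359) tvec=(0.0978, -0.1027, 0.5407)

Intrinsics K: fx=471.0, fy=461.7, cx=328.5, cy=245.2
Marker side s = 0.115 m; corners in marker frame (Z=0):
  M0 = (-0.0575, +0.0575, 0)
  M1 = (+0.0575, +0.0575, 0)
  M2 = (+0.0575, -0.0575, 0)
  M3 = (-0.0575, -0.0575, 0)
Detected image corners:
  c0 = (399.798147, 225.286523) px
  c1 = (474.356481, 168.384971) px
  c2 = (428.440128, 85.830371) px
  c3 = (347.374783, 145.655772) px
Planar DLT: solve 8×8 A·h = b for H (H[2,2]=1):
  H  [+735.08504 +689.68754 +413.71416]
  H  [-484.50148 +804.66413 +157.53025]
  H  [+0.14423 +0.63603 +1.00000]
B = K⁻¹H; ‖b₁‖=1.849465, ‖b₂‖=1.849465; λ = 2/(‖b₁‖+‖b₂‖) = 0.540697, sign → tz>0 ⇒ λ=+0.540697
r₁ = λ·B[:,0] = (+0.78947,-0.60882,+0.07799); r₂ = λ·B[:,1] = (+0.55189,+0.75970,+0.34390)
r₃ = r₁×r₂ = (-0.26862,-0.22846,+0.93576); SVD([r₁ r₂ r₃]) → R = UVᵀ:
  R  [+0.78947 +0.55189 -0.26862]
  R  [-0.60882 +0.75970 -0.22846]
  R  [+0.07799 +0.34390 +0.93576]
t = (+0.09782, -0.10267, +0.54070) m
tr R = 2.484934; θ = arccos((tr R − 1)/2) = 0.734051 rad = 42.058°
axis k = ((R−Rᵀ)₃₂, (R−Rᵀ)₁₃, (R−Rᵀ)₂₁) / (2 sinθ) = (+0.427208, -0.258706, -0.866351)
rvec = θ·k = (+0.313592, -0.189903, -0.635946)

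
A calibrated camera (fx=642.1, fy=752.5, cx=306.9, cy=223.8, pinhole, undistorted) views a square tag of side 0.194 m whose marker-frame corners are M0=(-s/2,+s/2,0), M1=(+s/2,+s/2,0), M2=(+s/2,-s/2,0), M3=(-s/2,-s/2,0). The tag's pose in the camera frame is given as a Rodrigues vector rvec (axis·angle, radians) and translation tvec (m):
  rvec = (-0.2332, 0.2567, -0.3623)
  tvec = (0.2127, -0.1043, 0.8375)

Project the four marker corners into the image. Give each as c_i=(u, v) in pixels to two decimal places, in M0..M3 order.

c0=(427.33, 242.28) c1=(575.56, 173.75) c2=(511.99, 19.55) c3=(375.38, 90.96)

Intrinsics K: fx=642.1, fy=752.5, cx=306.9, cy=223.8
Marker side s = 0.194 m; corners in marker frame (Z=0):
  M0 = (-0.0970, +0.0970, 0)
  M1 = (+0.0970, +0.0970, 0)
  M2 = (+0.0970, -0.0970, 0)
  M3 = (-0.0970, -0.0970, 0)
rvec = (-0.2332, 0.2567, -0.3623), |rvec| = θ = 0.50154 rad = 28.736°
Rodrigues: sinθ=0.48077, 1−cosθ=0.12315; R = I + sinθ·[k]× + (1−cosθ)·[k]×²:
    [+0.90347 +0.31799 +0.28744]
    [-0.37661 +0.90911 +0.17801]
    [-0.20471 -0.26908 +0.94111]
t = (0.2127, -0.1043, 0.8375) m
M0: Pc = R·M0+t = (+0.15591, +0.02041, +0.83126); u = 642.1·(+0.15591)/0.83126 + 306.9 = 427.3309, v = 752.5·(+0.02041)/0.83126 + 223.8 = 242.2805
M1: Pc = R·M1+t = (+0.33118, -0.05265, +0.79154); u = 642.1·(+0.33118)/0.79154 + 306.9 = 575.5550, v = 752.5·(-0.05265)/0.79154 + 223.8 = 173.7491
M2: Pc = R·M2+t = (+0.26949, -0.22901, +0.84374); u = 642.1·(+0.26949)/0.84374 + 306.9 = 511.9864, v = 752.5·(-0.22901)/0.84374 + 223.8 = 19.5515
M3: Pc = R·M3+t = (+0.09422, -0.15595, +0.88346); u = 642.1·(+0.09422)/0.88346 + 306.9 = 375.3780, v = 752.5·(-0.15595)/0.88346 + 223.8 = 90.9650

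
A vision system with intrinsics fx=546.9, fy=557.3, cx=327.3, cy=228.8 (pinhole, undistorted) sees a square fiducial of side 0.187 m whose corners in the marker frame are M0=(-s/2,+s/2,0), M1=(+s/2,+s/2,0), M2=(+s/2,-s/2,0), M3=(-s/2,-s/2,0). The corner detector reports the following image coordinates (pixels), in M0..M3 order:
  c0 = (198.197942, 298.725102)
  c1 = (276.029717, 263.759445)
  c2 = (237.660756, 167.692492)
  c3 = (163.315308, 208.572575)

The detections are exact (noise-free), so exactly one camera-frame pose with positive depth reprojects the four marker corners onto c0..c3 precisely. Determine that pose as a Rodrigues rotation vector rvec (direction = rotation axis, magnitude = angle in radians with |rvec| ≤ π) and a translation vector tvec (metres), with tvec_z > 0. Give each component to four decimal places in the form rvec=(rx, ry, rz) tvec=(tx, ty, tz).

rvec=(0.0083, 0.3989, -0.4029) tvec=(-0.2076, 0.0116, 1.0328)

Intrinsics K: fx=546.9, fy=557.3, cx=327.3, cy=228.8
Marker side s = 0.187 m; corners in marker frame (Z=0):
  M0 = (-0.0935, +0.0935, 0)
  M1 = (+0.0935, +0.0935, 0)
  M2 = (+0.0935, -0.0935, 0)
  M3 = (-0.0935, -0.0935, 0)
Detected image corners:
  c0 = (198.197942, 298.725102) px
  c1 = (276.029717, 263.759445) px
  c2 = (237.660756, 167.692492) px
  c3 = (163.315308, 208.572575) px
Planar DLT: solve 8×8 A·h = b for H (H[2,2]=1):
  H  [+326.43483 +180.62791 +217.37719]
  H  [-289.13097 +481.37533 +235.04218]
  H  [-0.36744 -0.06815 +1.00000]
B = K⁻¹H; ‖b₁‖=0.968265, ‖b₂‖=0.968265; λ = 2/(‖b₁‖+‖b₂‖) = 1.032775, sign → tz>0 ⇒ λ=+1.032775
r₁ = λ·B[:,0] = (+0.84355,-0.38001,-0.37949); r₂ = λ·B[:,1] = (+0.38322,+0.92097,-0.07039)
r₃ = r₁×r₂ = (+0.37624,-0.08605,+0.92252); SVD([r₁ r₂ r₃]) → R = UVᵀ:
  R  [+0.84355 +0.38322 +0.37624]
  R  [-0.38001 +0.92097 -0.08605]
  R  [-0.37949 -0.07039 +0.92252]
t = (-0.20758, +0.01157, +1.03277) m
tr R = 2.687039; θ = arccos((tr R − 1)/2) = 0.566993 rad = 32.486°
axis k = ((R−Rᵀ)₃₂, (R−Rᵀ)₁₃, (R−Rᵀ)₂₁) / (2 sinθ) = (+0.014586, +0.703528, -0.710518)
rvec = θ·k = (+0.008270, +0.398895, -0.402859)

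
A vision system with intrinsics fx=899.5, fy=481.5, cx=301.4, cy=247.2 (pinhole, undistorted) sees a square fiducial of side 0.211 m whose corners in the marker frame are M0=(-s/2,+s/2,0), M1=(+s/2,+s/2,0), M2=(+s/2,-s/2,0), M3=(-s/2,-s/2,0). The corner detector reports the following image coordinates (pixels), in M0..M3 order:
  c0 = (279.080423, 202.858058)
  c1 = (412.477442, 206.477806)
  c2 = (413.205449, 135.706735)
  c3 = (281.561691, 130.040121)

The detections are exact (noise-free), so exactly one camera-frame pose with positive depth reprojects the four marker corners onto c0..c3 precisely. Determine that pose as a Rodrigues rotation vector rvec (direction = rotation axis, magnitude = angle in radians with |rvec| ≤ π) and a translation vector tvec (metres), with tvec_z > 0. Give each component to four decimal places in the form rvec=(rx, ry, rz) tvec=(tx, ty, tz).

rvec=(-0.0831, -0.1959, 0.0242) tvec=(0.0714, -0.2271, 1.3906)

Intrinsics K: fx=899.5, fy=481.5, cx=301.4, cy=247.2
Marker side s = 0.211 m; corners in marker frame (Z=0):
  M0 = (-0.1055, +0.1055, 0)
  M1 = (+0.1055, +0.1055, 0)
  M2 = (+0.1055, -0.1055, 0)
  M3 = (-0.1055, -0.1055, 0)
Detected image corners:
  c0 = (279.080423, 202.858058) px
  c1 = (412.477442, 206.477806) px
  c2 = (413.205449, 135.706735) px
  c3 = (281.561691, 130.040121) px
Planar DLT: solve 8×8 A·h = b for H (H[2,2]=1):
  H  [+676.22930 -28.69170 +347.55854]
  H  [+45.50692 +329.88908 +168.57366]
  H  [+0.13907 -0.06102 +1.00000]
B = K⁻¹H; ‖b₁‖=0.719139, ‖b₂‖=0.719139; λ = 2/(‖b₁‖+‖b₂‖) = 1.390551, sign → tz>0 ⇒ λ=+1.390551
r₁ = λ·B[:,0] = (+0.98060,+0.03214,+0.19338); r₂ = λ·B[:,1] = (-0.01592,+0.99627,-0.08485)
r₃ = r₁×r₂ = (-0.19538,+0.08012,+0.97745); SVD([r₁ r₂ r₃]) → R = UVᵀ:
  R  [+0.98060 -0.01592 -0.19538]
  R  [+0.03214 +0.99627 +0.08012]
  R  [+0.19338 -0.08485 +0.97745]
t = (+0.07136, -0.22707, +1.39055) m
tr R = 2.954313; θ = arccos((tr R − 1)/2) = 0.214154 rad = 12.270°
axis k = ((R−Rᵀ)₃₂, (R−Rᵀ)₁₃, (R−Rᵀ)₂₁) / (2 sinθ) = (-0.388132, -0.914639, +0.113089)
rvec = θ·k = (-0.083120, -0.195874, +0.024218)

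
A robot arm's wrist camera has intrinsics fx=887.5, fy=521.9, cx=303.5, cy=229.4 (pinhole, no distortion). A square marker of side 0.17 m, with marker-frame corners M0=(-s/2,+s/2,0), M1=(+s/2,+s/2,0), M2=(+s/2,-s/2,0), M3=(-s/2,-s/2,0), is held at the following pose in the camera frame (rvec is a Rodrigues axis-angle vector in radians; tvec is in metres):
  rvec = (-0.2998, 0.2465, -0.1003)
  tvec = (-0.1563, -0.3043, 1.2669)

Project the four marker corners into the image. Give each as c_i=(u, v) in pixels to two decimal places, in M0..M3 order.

Intrinsics K: fx=887.5, fy=521.9, cx=303.5, cy=229.4
Marker side s = 0.17 m; corners in marker frame (Z=0):
  M0 = (-0.0850, +0.0850, 0)
  M1 = (+0.0850, +0.0850, 0)
  M2 = (+0.0850, -0.0850, 0)
  M3 = (-0.0850, -0.0850, 0)
rvec = (-0.2998, 0.2465, -0.1003), |rvec| = θ = 0.40088 rad = 22.969°
Rodrigues: sinθ=0.39023, 1−cosθ=0.07928; R = I + sinθ·[k]× + (1−cosθ)·[k]×²:
    [+0.96506 +0.06118 +0.25479]
    [-0.13409 +0.95070 +0.27964]
    [-0.22512 -0.30403 +0.92568]
t = (-0.1563, -0.3043, 1.2669) m
M0: Pc = R·M0+t = (-0.23313, -0.21209, +1.26019); u = 887.5·(-0.23313)/1.26019 + 303.5 = 139.3163, v = 521.9·(-0.21209)/1.26019 + 229.4 = 141.5631
M1: Pc = R·M1+t = (-0.06907, -0.23489, +1.22192); u = 887.5·(-0.06907)/1.22192 + 303.5 = 253.3336, v = 521.9·(-0.23489)/1.22192 + 229.4 = 129.0757
M2: Pc = R·M2+t = (-0.07947, -0.39651, +1.27361); u = 887.5·(-0.07947)/1.27361 + 303.5 = 248.1223, v = 521.9·(-0.39651)/1.27361 + 229.4 = 66.9190
M3: Pc = R·M3+t = (-0.24353, -0.37371, +1.31188); u = 887.5·(-0.24353)/1.31188 + 303.5 = 138.7491, v = 521.9·(-0.37371)/1.31188 + 229.4 = 80.7277

c0=(139.32, 141.56) c1=(253.33, 129.08) c2=(248.12, 66.92) c3=(138.75, 80.73)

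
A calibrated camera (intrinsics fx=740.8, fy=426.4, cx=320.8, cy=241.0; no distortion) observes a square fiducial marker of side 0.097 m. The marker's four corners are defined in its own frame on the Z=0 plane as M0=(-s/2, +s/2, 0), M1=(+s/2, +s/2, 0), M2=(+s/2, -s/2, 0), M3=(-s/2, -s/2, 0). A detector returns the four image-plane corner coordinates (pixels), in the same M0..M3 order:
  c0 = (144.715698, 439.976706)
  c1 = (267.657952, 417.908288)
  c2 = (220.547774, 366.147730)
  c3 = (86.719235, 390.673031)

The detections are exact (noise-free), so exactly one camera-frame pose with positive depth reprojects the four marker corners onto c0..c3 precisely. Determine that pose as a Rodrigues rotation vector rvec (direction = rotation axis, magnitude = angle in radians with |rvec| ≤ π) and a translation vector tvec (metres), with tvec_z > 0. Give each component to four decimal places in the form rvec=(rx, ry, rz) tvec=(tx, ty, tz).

Intrinsics K: fx=740.8, fy=426.4, cx=320.8, cy=241.0
Marker side s = 0.097 m; corners in marker frame (Z=0):
  M0 = (-0.0485, +0.0485, 0)
  M1 = (+0.0485, +0.0485, 0)
  M2 = (+0.0485, -0.0485, 0)
  M3 = (-0.0485, -0.0485, 0)
Detected image corners:
  c0 = (144.715698, 439.976706) px
  c1 = (267.657952, 417.908288) px
  c2 = (220.547774, 366.147730) px
  c3 = (86.719235, 390.673031) px
Planar DLT: solve 8×8 A·h = b for H (H[2,2]=1):
  H  [+1306.22371 +705.36770 +180.81006]
  H  [-272.97179 +887.43167 +404.83577]
  H  [-0.08263 +0.90799 +1.00000]
B = K⁻¹H; ‖b₁‖=1.896206, ‖b₂‖=1.896206; λ = 2/(‖b₁‖+‖b₂‖) = 0.527369, sign → tz>0 ⇒ λ=+0.527369
r₁ = λ·B[:,0] = (+0.94876,-0.31298,-0.04358); r₂ = λ·B[:,1] = (+0.29478,+0.82693,+0.47884)
r₃ = r₁×r₂ = (-0.11383,-0.46715,+0.87682); SVD([r₁ r₂ r₃]) → R = UVᵀ:
  R  [+0.94876 +0.29478 -0.11383]
  R  [-0.31298 +0.82693 -0.46715]
  R  [-0.04358 +0.47884 +0.87682]
t = (-0.09966, +0.20263, +0.52737) m
tr R = 2.652506; θ = arccos((tr R − 1)/2) = 0.598373 rad = 34.284°
axis k = ((R−Rᵀ)₃₂, (R−Rᵀ)₁₃, (R−Rᵀ)₂₁) / (2 sinθ) = (+0.839693, -0.062363, -0.539469)
rvec = θ·k = (+0.502450, -0.037316, -0.322804)

rvec=(0.5024, -0.0373, -0.3228) tvec=(-0.0997, 0.2026, 0.5274)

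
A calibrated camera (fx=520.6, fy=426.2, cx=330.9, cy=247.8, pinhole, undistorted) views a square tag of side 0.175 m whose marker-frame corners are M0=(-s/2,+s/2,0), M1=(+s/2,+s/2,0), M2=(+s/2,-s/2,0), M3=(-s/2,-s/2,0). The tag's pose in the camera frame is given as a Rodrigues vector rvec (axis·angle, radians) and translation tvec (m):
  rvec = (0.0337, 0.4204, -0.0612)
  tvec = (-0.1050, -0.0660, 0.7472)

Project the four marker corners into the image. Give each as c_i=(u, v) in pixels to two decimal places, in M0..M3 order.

Intrinsics K: fx=520.6, fy=426.2, cx=330.9, cy=247.8
Marker side s = 0.175 m; corners in marker frame (Z=0):
  M0 = (-0.0875, +0.0875, 0)
  M1 = (+0.0875, +0.0875, 0)
  M2 = (+0.0875, -0.0875, 0)
  M3 = (-0.0875, -0.0875, 0)
rvec = (0.0337, 0.4204, -0.0612), |rvec| = θ = 0.42617 rad = 24.418°
Rodrigues: sinθ=0.41338, 1−cosθ=0.08944; R = I + sinθ·[k]× + (1−cosθ)·[k]×²:
    [+0.91112 +0.06634 +0.40677]
    [-0.05239 +0.99760 -0.04536]
    [-0.40881 +0.02002 +0.91240]
t = (-0.1050, -0.0660, 0.7472) m
M0: Pc = R·M0+t = (-0.17892, +0.02587, +0.78472); u = 520.6·(-0.17892)/0.78472 + 330.9 = 212.2024, v = 426.2·(+0.02587)/0.78472 + 247.8 = 261.8525
M1: Pc = R·M1+t = (-0.01947, +0.01671, +0.71318); u = 520.6·(-0.01947)/0.71318 + 330.9 = 316.6857, v = 426.2·(+0.01671)/0.71318 + 247.8 = 257.7835
M2: Pc = R·M2+t = (-0.03108, -0.15787, +0.70968); u = 520.6·(-0.03108)/0.70968 + 330.9 = 308.0990, v = 426.2·(-0.15787)/0.70968 + 247.8 = 152.9884
M3: Pc = R·M3+t = (-0.19053, -0.14871, +0.78122); u = 520.6·(-0.19053)/0.78122 + 330.9 = 203.9335, v = 426.2·(-0.14871)/0.78122 + 247.8 = 166.6724

c0=(212.20, 261.85) c1=(316.69, 257.78) c2=(308.10, 152.99) c3=(203.93, 166.67)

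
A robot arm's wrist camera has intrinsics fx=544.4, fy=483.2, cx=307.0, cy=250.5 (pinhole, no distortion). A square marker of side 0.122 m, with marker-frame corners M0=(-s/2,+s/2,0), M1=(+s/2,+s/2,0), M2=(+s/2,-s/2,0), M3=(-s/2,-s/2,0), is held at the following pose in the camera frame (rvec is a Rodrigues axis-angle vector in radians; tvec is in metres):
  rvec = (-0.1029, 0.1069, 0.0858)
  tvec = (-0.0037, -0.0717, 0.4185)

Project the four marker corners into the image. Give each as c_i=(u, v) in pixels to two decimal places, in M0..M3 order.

Intrinsics K: fx=544.4, fy=483.2, cx=307.0, cy=250.5
Marker side s = 0.122 m; corners in marker frame (Z=0):
  M0 = (-0.0610, +0.0610, 0)
  M1 = (+0.0610, +0.0610, 0)
  M2 = (+0.0610, -0.0610, 0)
  M3 = (-0.0610, -0.0610, 0)
rvec = (-0.1029, 0.1069, 0.0858), |rvec| = θ = 0.17140 rad = 9.820°
Rodrigues: sinθ=0.17056, 1−cosθ=0.01465; R = I + sinθ·[k]× + (1−cosθ)·[k]×²:
    [+0.99063 -0.09087 +0.10197]
    [+0.07989 +0.99105 +0.10697]
    [-0.11078 -0.09782 +0.98902]
t = (-0.0037, -0.0717, 0.4185) m
M0: Pc = R·M0+t = (-0.06967, -0.01612, +0.41929); u = 544.4·(-0.06967)/0.41929 + 307.0 = 216.5400, v = 483.2·(-0.01612)/0.41929 + 250.5 = 231.9233
M1: Pc = R·M1+t = (+0.05119, -0.00637, +0.40578); u = 544.4·(+0.05119)/0.40578 + 307.0 = 375.6719, v = 483.2·(-0.00637)/0.40578 + 250.5 = 242.9115
M2: Pc = R·M2+t = (+0.06227, -0.12728, +0.41771); u = 544.4·(+0.06227)/0.41771 + 307.0 = 388.1580, v = 483.2·(-0.12728)/0.41771 + 250.5 = 103.2641
M3: Pc = R·M3+t = (-0.05859, -0.13703, +0.43122); u = 544.4·(-0.05859)/0.43122 + 307.0 = 233.0388, v = 483.2·(-0.13703)/0.43122 + 250.5 = 96.9568

c0=(216.54, 231.92) c1=(375.67, 242.91) c2=(388.16, 103.26) c3=(233.04, 96.96)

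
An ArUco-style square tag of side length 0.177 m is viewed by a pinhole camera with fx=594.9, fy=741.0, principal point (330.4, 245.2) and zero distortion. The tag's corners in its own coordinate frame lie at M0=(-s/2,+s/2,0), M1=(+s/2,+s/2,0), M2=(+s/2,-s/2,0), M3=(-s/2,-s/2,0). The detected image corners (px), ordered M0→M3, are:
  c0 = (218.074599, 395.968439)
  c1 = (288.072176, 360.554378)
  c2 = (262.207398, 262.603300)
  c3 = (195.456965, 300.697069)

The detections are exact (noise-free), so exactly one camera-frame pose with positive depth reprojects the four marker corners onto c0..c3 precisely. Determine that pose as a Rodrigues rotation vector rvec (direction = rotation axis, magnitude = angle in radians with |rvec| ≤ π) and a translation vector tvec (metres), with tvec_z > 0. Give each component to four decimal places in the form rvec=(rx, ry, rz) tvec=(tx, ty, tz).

Intrinsics K: fx=594.9, fy=741.0, cx=330.4, cy=245.2
Marker side s = 0.177 m; corners in marker frame (Z=0):
  M0 = (-0.0885, +0.0885, 0)
  M1 = (+0.0885, +0.0885, 0)
  M2 = (+0.0885, -0.0885, 0)
  M3 = (-0.0885, -0.0885, 0)
Detected image corners:
  c0 = (218.074599, 395.968439) px
  c1 = (288.072176, 360.554378) px
  c2 = (262.207398, 262.603300) px
  c3 = (195.456965, 300.697069) px
Planar DLT: solve 8×8 A·h = b for H (H[2,2]=1):
  H  [+331.19848 +91.60021 +240.06179]
  H  [-283.01285 +483.81761 +329.52522]
  H  [-0.22802 -0.18747 +1.00000]
B = K⁻¹H; ‖b₁‖=0.782893, ‖b₂‖=0.782893; λ = 2/(‖b₁‖+‖b₂‖) = 1.277314, sign → tz>0 ⇒ λ=+1.277314
r₁ = λ·B[:,0] = (+0.87288,-0.39147,-0.29126); r₂ = λ·B[:,1] = (+0.32967,+0.91323,-0.23945)
r₃ = r₁×r₂ = (+0.35972,+0.11300,+0.92619); SVD([r₁ r₂ r₃]) → R = UVᵀ:
  R  [+0.87288 +0.32967 +0.35972]
  R  [-0.39147 +0.91323 +0.11300]
  R  [-0.29126 -0.23945 +0.92619]
t = (-0.19397, +0.14536, +1.27731) m
tr R = 2.712298; θ = arccos((tr R − 1)/2) = 0.543026 rad = 31.113°
axis k = ((R−Rᵀ)₃₂, (R−Rᵀ)₁₃, (R−Rᵀ)₂₁) / (2 sinθ) = (-0.341040, +0.629907, -0.697788)
rvec = θ·k = (-0.185194, +0.342056, -0.378917)

rvec=(-0.1852, 0.3421, -0.3789) tvec=(-0.1940, 0.1454, 1.2773)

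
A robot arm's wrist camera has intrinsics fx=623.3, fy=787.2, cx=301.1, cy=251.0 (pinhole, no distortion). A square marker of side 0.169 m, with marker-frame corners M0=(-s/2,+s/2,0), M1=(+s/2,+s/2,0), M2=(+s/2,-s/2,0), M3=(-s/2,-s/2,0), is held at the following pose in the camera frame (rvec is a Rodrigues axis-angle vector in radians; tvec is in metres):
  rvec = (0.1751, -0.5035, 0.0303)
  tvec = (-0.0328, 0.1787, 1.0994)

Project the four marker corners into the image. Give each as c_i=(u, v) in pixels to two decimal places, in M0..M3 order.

Intrinsics K: fx=623.3, fy=787.2, cx=301.1, cy=251.0
Marker side s = 0.169 m; corners in marker frame (Z=0):
  M0 = (-0.0845, +0.0845, 0)
  M1 = (+0.0845, +0.0845, 0)
  M2 = (+0.0845, -0.0845, 0)
  M3 = (-0.0845, -0.0845, 0)
rvec = (0.1751, -0.5035, 0.0303), |rvec| = θ = 0.53394 rad = 30.592°
Rodrigues: sinθ=0.50893, 1−cosθ=0.13919; R = I + sinθ·[k]× + (1−cosθ)·[k]×²:
    [+0.87578 -0.07192 -0.47732]
    [-0.01416 +0.98458 -0.17435]
    [+0.48251 +0.15945 +0.86126]
t = (-0.0328, 0.1787, 1.0994) m
M0: Pc = R·M0+t = (-0.11288, +0.26309, +1.07210); u = 623.3·(-0.11288)/1.07210 + 301.1 = 235.4731, v = 787.2·(+0.26309)/1.07210 + 251.0 = 444.1791
M1: Pc = R·M1+t = (+0.03513, +0.26070, +1.15365); u = 623.3·(+0.03513)/1.15365 + 301.1 = 320.0779, v = 787.2·(+0.26070)/1.15365 + 251.0 = 428.8912
M2: Pc = R·M2+t = (+0.04728, +0.09431, +1.12670); u = 623.3·(+0.04728)/1.12670 + 301.1 = 327.2563, v = 787.2·(+0.09431)/1.12670 + 251.0 = 316.8896
M3: Pc = R·M3+t = (-0.10073, +0.09670, +1.04515); u = 623.3·(-0.10073)/1.04515 + 301.1 = 241.0301, v = 787.2·(+0.09670)/1.04515 + 251.0 = 323.8331

c0=(235.47, 444.18) c1=(320.08, 428.89) c2=(327.26, 316.89) c3=(241.03, 323.83)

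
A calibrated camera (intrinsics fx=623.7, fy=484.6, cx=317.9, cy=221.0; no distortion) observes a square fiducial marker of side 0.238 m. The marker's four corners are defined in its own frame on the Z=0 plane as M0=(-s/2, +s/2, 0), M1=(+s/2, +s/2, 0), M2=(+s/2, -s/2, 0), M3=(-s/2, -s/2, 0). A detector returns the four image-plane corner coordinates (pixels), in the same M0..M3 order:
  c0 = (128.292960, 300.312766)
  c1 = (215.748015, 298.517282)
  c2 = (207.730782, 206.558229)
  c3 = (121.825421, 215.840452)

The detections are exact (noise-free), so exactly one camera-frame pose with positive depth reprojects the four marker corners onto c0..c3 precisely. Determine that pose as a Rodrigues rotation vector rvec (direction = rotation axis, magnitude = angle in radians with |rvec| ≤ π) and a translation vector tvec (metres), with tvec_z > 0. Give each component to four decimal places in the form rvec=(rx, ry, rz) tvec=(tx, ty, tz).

Intrinsics K: fx=623.7, fy=484.6, cx=317.9, cy=221.0
Marker side s = 0.238 m; corners in marker frame (Z=0):
  M0 = (-0.1190, +0.1190, 0)
  M1 = (+0.1190, +0.1190, 0)
  M2 = (+0.1190, -0.1190, 0)
  M3 = (-0.1190, -0.1190, 0)
Detected image corners:
  c0 = (128.292960, 300.312766) px
  c1 = (215.748015, 298.517282) px
  c2 = (207.730782, 206.558229) px
  c3 = (121.825421, 215.840452) px
Planar DLT: solve 8×8 A·h = b for H (H[2,2]=1):
  H  [+303.65874 +22.69813 +166.52616]
  H  [-115.11980 +358.47008 +255.18897]
  H  [-0.35942 -0.04509 +1.00000]
B = K⁻¹H; ‖b₁‖=0.763933, ‖b₂‖=0.763933; λ = 2/(‖b₁‖+‖b₂‖) = 1.309016, sign → tz>0 ⇒ λ=+1.309016
r₁ = λ·B[:,0] = (+0.87712,-0.09640,-0.47049); r₂ = λ·B[:,1] = (+0.07772,+0.99523,-0.05902)
r₃ = r₁×r₂ = (+0.47393,+0.01520,+0.88043); SVD([r₁ r₂ r₃]) → R = UVᵀ:
  R  [+0.87712 +0.07772 +0.47393]
  R  [-0.09640 +0.99523 +0.01520]
  R  [-0.47049 -0.05902 +0.88043]
t = (-0.31770, +0.09235, +1.30902) m
tr R = 2.752781; θ = arccos((tr R − 1)/2) = 0.502481 rad = 28.790°
axis k = ((R−Rᵀ)₃₂, (R−Rᵀ)₁₃, (R−Rᵀ)₂₁) / (2 sinθ) = (-0.077058, +0.980501, -0.180774)
rvec = θ·k = (-0.038720, +0.492683, -0.090836)

rvec=(-0.0387, 0.4927, -0.0908) tvec=(-0.3177, 0.0924, 1.3090)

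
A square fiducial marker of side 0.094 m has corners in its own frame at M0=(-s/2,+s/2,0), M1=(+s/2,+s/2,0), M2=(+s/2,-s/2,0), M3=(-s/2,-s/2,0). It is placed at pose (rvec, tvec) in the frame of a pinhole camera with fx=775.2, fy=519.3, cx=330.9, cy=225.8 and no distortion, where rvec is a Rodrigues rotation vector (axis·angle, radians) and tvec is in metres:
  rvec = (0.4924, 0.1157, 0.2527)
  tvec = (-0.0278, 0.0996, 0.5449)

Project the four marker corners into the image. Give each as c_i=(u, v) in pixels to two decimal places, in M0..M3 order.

c0=(218.00, 341.57) c1=(341.16, 365.59) c2=(371.72, 297.87) c3=(237.69, 272.38)

Intrinsics K: fx=775.2, fy=519.3, cx=330.9, cy=225.8
Marker side s = 0.094 m; corners in marker frame (Z=0):
  M0 = (-0.0470, +0.0470, 0)
  M1 = (+0.0470, +0.0470, 0)
  M2 = (+0.0470, -0.0470, 0)
  M3 = (-0.0470, -0.0470, 0)
rvec = (0.4924, 0.1157, 0.2527), |rvec| = θ = 0.56542 rad = 32.396°
Rodrigues: sinθ=0.53577, 1−cosθ=0.15564; R = I + sinθ·[k]× + (1−cosθ)·[k]×²:
    [+0.96240 -0.21171 +0.17021]
    [+0.26718 +0.85088 -0.45235]
    [-0.04906 +0.48081 +0.87545]
t = (-0.0278, 0.0996, 0.5449) m
M0: Pc = R·M0+t = (-0.08298, +0.12703, +0.56980); u = 775.2·(-0.08298)/0.56980 + 330.9 = 218.0040, v = 519.3·(+0.12703)/0.56980 + 225.8 = 341.5742
M1: Pc = R·M1+t = (+0.00748, +0.15215, +0.56519); u = 775.2·(+0.00748)/0.56519 + 330.9 = 341.1621, v = 519.3·(+0.15215)/0.56519 + 225.8 = 365.5948
M2: Pc = R·M2+t = (+0.02738, +0.07217, +0.52000); u = 775.2·(+0.02738)/0.52000 + 330.9 = 371.7223, v = 519.3·(+0.07217)/0.52000 + 225.8 = 297.8697
M3: Pc = R·M3+t = (-0.06308, +0.04705, +0.52461); u = 775.2·(-0.06308)/0.52461 + 330.9 = 237.6852, v = 519.3·(+0.04705)/0.52461 + 225.8 = 272.3750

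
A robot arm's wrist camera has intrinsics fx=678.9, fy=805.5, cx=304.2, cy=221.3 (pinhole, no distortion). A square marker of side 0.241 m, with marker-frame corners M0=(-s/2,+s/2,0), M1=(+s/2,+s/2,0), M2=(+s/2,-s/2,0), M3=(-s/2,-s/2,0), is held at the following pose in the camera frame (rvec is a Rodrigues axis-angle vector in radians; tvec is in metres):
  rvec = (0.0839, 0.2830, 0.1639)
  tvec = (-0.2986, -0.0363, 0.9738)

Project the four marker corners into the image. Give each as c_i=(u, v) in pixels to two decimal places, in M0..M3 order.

Intrinsics K: fx=678.9, fy=805.5, cx=304.2, cy=221.3
Marker side s = 0.241 m; corners in marker frame (Z=0):
  M0 = (-0.1205, +0.1205, 0)
  M1 = (+0.1205, +0.1205, 0)
  M2 = (+0.1205, -0.1205, 0)
  M3 = (-0.1205, -0.1205, 0)
rvec = (0.0839, 0.2830, 0.1639), |rvec| = θ = 0.33763 rad = 19.345°
Rodrigues: sinθ=0.33125, 1−cosθ=0.05646; R = I + sinθ·[k]× + (1−cosθ)·[k]×²:
    [+0.94703 -0.14904 +0.28446]
    [+0.17256 +0.98321 -0.05934]
    [-0.27084 +0.10529 +0.95685]
t = (-0.2986, -0.0363, 0.9738) m
M0: Pc = R·M0+t = (-0.43068, +0.06138, +1.01912); u = 678.9·(-0.43068)/1.01912 + 304.2 = 17.3000, v = 805.5·(+0.06138)/1.01912 + 221.3 = 269.8161
M1: Pc = R·M1+t = (-0.20244, +0.10297, +0.95385); u = 678.9·(-0.20244)/0.95385 + 304.2 = 160.1120, v = 805.5·(+0.10297)/0.95385 + 221.3 = 308.2558
M2: Pc = R·M2+t = (-0.16652, -0.13398, +0.92848); u = 678.9·(-0.16652)/0.92848 + 304.2 = 182.4387, v = 805.5·(-0.13398)/0.92848 + 221.3 = 105.0631
M3: Pc = R·M3+t = (-0.39476, -0.17557, +0.99375); u = 678.9·(-0.39476)/0.99375 + 304.2 = 34.5136, v = 805.5·(-0.17557)/0.99375 + 221.3 = 78.9884

c0=(17.30, 269.82) c1=(160.11, 308.26) c2=(182.44, 105.06) c3=(34.51, 78.99)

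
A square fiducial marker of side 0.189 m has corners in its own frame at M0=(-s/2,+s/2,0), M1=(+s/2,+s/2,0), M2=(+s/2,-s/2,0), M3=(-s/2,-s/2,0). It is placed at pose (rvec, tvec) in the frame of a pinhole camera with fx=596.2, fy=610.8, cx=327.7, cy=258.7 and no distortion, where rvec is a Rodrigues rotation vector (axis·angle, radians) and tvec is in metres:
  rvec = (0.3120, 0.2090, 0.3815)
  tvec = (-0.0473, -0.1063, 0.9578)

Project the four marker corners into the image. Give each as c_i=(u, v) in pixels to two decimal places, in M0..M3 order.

c0=(229.96, 221.93) c1=(332.05, 267.68) c2=(373.31, 156.82) c3=(263.14, 111.12)

Intrinsics K: fx=596.2, fy=610.8, cx=327.7, cy=258.7
Marker side s = 0.189 m; corners in marker frame (Z=0):
  M0 = (-0.0945, +0.0945, 0)
  M1 = (+0.0945, +0.0945, 0)
  M2 = (+0.0945, -0.0945, 0)
  M3 = (-0.0945, -0.0945, 0)
rvec = (0.3120, 0.2090, 0.3815), |rvec| = θ = 0.53532 rad = 30.672°
Rodrigues: sinθ=0.51012, 1−cosθ=0.13989; R = I + sinθ·[k]× + (1−cosθ)·[k]×²:
    [+0.90763 -0.33171 +0.25727]
    [+0.39537 +0.88143 -0.25839]
    [-0.14105 +0.33623 +0.93116]
t = (-0.0473, -0.1063, 0.9578) m
M0: Pc = R·M0+t = (-0.16442, -0.06037, +1.00290); u = 596.2·(-0.16442)/1.00290 + 327.7 = 229.9585, v = 610.8·(-0.06037)/1.00290 + 258.7 = 221.9343
M1: Pc = R·M1+t = (+0.00712, +0.01436, +0.97624); u = 596.2·(+0.00712)/0.97624 + 327.7 = 332.0510, v = 610.8·(+0.01436)/0.97624 + 258.7 = 267.6831
M2: Pc = R·M2+t = (+0.06982, -0.15223, +0.91270); u = 596.2·(+0.06982)/0.91270 + 327.7 = 373.3064, v = 610.8·(-0.15223)/0.91270 + 258.7 = 156.8221
M3: Pc = R·M3+t = (-0.10172, -0.22696, +0.93936); u = 596.2·(-0.10172)/0.93936 + 327.7 = 263.1364, v = 610.8·(-0.22696)/0.93936 + 258.7 = 111.1246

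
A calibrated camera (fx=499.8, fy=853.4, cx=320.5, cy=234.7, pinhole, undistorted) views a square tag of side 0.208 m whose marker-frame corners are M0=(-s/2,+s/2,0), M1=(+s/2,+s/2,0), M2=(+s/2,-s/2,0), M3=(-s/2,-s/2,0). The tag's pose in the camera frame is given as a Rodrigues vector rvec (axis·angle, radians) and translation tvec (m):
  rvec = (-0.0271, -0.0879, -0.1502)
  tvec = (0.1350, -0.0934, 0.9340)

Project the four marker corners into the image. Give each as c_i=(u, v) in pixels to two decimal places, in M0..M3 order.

c0=(346.63, 257.65) c1=(454.90, 229.24) c2=(437.74, 43.69) c3=(329.62, 68.24)

Intrinsics K: fx=499.8, fy=853.4, cx=320.5, cy=234.7
Marker side s = 0.208 m; corners in marker frame (Z=0):
  M0 = (-0.1040, +0.1040, 0)
  M1 = (+0.1040, +0.1040, 0)
  M2 = (+0.1040, -0.1040, 0)
  M3 = (-0.1040, -0.1040, 0)
rvec = (-0.0271, -0.0879, -0.1502), |rvec| = θ = 0.17613 rad = 10.091°
Rodrigues: sinθ=0.17522, 1−cosθ=0.01547; R = I + sinθ·[k]× + (1−cosθ)·[k]×²:
    [+0.98490 +0.15061 -0.08542]
    [-0.14824 +0.98838 +0.03354]
    [+0.08948 -0.02038 +0.99578]
t = (0.1350, -0.0934, 0.9340) m
M0: Pc = R·M0+t = (+0.04823, +0.02481, +0.92258); u = 499.8·(+0.04823)/0.92258 + 320.5 = 346.6308, v = 853.4·(+0.02481)/0.92258 + 234.7 = 257.6483
M1: Pc = R·M1+t = (+0.25309, -0.00602, +0.94119); u = 499.8·(+0.25309)/0.94119 + 320.5 = 454.9004, v = 853.4·(-0.00602)/0.94119 + 234.7 = 229.2371
M2: Pc = R·M2+t = (+0.22177, -0.21161, +0.94542); u = 499.8·(+0.22177)/0.94542 + 320.5 = 437.7366, v = 853.4·(-0.21161)/0.94542 + 234.7 = 43.6889
M3: Pc = R·M3+t = (+0.01691, -0.18078, +0.92681); u = 499.8·(+0.01691)/0.92681 + 320.5 = 329.6175, v = 853.4·(-0.18078)/0.92681 + 234.7 = 68.2441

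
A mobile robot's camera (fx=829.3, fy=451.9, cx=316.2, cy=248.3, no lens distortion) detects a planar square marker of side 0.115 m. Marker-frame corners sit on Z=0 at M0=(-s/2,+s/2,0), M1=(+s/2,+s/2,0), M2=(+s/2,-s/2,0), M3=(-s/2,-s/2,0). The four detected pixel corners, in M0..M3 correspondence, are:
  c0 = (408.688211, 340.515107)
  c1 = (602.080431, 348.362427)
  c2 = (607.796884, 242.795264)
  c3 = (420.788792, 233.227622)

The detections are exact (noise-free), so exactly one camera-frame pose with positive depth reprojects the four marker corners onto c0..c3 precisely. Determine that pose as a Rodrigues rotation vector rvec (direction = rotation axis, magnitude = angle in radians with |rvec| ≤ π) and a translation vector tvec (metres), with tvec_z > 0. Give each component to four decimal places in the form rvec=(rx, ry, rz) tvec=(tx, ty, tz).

rvec=(-0.1360, -0.0862, 0.0842) tvec=(0.1146, 0.0455, 0.4885)

Intrinsics K: fx=829.3, fy=451.9, cx=316.2, cy=248.3
Marker side s = 0.115 m; corners in marker frame (Z=0):
  M0 = (-0.0575, +0.0575, 0)
  M1 = (+0.0575, +0.0575, 0)
  M2 = (+0.0575, -0.0575, 0)
  M3 = (-0.0575, -0.0575, 0)
Detected image corners:
  c0 = (408.688211, 340.515107) px
  c1 = (602.080431, 348.362427) px
  c2 = (607.796884, 242.795264) px
  c3 = (420.788792, 233.227622) px
Planar DLT: solve 8×8 A·h = b for H (H[2,2]=1):
  H  [+1736.97807 -222.09993 +510.80713]
  H  [+123.54538 +842.61843 +290.39652]
  H  [+0.16381 -0.28420 +1.00000]
B = K⁻¹H; ‖b₁‖=2.046876, ‖b₂‖=2.046876; λ = 2/(‖b₁‖+‖b₂‖) = 0.488549, sign → tz>0 ⇒ λ=+0.488549
r₁ = λ·B[:,0] = (+0.99276,+0.08959,+0.08003); r₂ = λ·B[:,1] = (-0.07790,+0.98725,-0.13885)
r₃ = r₁×r₂ = (-0.09145,+0.13161,+0.98708); SVD([r₁ r₂ r₃]) → R = UVᵀ:
  R  [+0.99276 -0.07790 -0.09145]
  R  [+0.08959 +0.98725 +0.13161]
  R  [+0.08003 -0.13885 +0.98708]
t = (+0.11465, +0.04551, +0.48855) m
tr R = 2.967078; θ = arccos((tr R − 1)/2) = 0.181693 rad = 10.410°
axis k = ((R−Rᵀ)₃₂, (R−Rᵀ)₁₃, (R−Rᵀ)₂₁) / (2 sinθ) = (-0.748364, -0.474497, +0.463470)
rvec = θ·k = (-0.135973, -0.086213, +0.084209)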